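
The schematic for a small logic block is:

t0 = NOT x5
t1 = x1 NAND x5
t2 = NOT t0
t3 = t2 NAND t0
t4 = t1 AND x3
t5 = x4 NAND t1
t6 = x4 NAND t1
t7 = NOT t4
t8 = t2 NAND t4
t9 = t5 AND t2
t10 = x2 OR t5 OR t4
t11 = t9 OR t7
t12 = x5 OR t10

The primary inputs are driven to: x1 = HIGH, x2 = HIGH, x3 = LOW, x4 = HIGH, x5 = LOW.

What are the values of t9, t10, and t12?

t0 = NOT x5 = NOT LOW = HIGH
t1 = x1 NAND x5 = HIGH NAND LOW = HIGH
t2 = NOT t0 = NOT HIGH = LOW
t4 = t1 AND x3 = HIGH AND LOW = LOW
t5 = x4 NAND t1 = HIGH NAND HIGH = LOW
t9 = t5 AND t2 = LOW AND LOW = LOW
t10 = x2 OR t5 OR t4 = HIGH OR LOW OR LOW = HIGH
t12 = x5 OR t10 = LOW OR HIGH = HIGH

t9 = LOW  t10 = HIGH  t12 = HIGH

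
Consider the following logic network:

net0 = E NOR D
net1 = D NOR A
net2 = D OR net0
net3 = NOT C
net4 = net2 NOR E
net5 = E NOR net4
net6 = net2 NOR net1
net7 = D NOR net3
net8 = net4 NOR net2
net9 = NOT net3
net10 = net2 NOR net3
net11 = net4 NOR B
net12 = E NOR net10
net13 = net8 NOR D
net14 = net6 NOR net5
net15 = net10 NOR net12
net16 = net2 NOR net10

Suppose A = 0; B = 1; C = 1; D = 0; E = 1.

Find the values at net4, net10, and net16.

net0 = E NOR D = 1 NOR 0 = 0
net2 = D OR net0 = 0 OR 0 = 0
net3 = NOT C = NOT 1 = 0
net4 = net2 NOR E = 0 NOR 1 = 0
net10 = net2 NOR net3 = 0 NOR 0 = 1
net16 = net2 NOR net10 = 0 NOR 1 = 0

net4 = 0  net10 = 1  net16 = 0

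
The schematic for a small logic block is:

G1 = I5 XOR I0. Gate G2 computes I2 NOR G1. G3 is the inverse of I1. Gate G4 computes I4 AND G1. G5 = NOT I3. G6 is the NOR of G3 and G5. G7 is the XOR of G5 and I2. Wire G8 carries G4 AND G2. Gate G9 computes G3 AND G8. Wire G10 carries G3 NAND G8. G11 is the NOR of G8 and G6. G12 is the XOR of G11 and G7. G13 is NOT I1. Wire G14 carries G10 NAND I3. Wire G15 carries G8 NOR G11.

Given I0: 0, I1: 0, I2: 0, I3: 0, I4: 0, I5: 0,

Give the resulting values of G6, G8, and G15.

G6 = 0, G8 = 0, G15 = 0

G1 = I5 XOR I0 = 0 XOR 0 = 0
G2 = I2 NOR G1 = 0 NOR 0 = 1
G3 = NOT I1 = NOT 0 = 1
G4 = I4 AND G1 = 0 AND 0 = 0
G5 = NOT I3 = NOT 0 = 1
G6 = G3 NOR G5 = 1 NOR 1 = 0
G8 = G4 AND G2 = 0 AND 1 = 0
G11 = G8 NOR G6 = 0 NOR 0 = 1
G15 = G8 NOR G11 = 0 NOR 1 = 0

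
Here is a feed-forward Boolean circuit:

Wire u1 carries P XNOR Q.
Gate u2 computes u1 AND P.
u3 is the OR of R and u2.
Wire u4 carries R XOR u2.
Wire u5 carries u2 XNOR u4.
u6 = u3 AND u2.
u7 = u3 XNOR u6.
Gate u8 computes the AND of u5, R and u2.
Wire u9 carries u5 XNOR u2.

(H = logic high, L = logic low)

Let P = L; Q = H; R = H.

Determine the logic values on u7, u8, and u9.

u7 = L; u8 = L; u9 = H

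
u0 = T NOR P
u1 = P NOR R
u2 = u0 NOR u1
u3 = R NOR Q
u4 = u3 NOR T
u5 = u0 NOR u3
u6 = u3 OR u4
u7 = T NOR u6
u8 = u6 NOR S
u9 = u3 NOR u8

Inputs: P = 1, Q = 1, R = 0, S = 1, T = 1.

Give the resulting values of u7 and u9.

u3 = R NOR Q = 0 NOR 1 = 0
u4 = u3 NOR T = 0 NOR 1 = 0
u6 = u3 OR u4 = 0 OR 0 = 0
u7 = T NOR u6 = 1 NOR 0 = 0
u8 = u6 NOR S = 0 NOR 1 = 0
u9 = u3 NOR u8 = 0 NOR 0 = 1

u7 = 0  u9 = 1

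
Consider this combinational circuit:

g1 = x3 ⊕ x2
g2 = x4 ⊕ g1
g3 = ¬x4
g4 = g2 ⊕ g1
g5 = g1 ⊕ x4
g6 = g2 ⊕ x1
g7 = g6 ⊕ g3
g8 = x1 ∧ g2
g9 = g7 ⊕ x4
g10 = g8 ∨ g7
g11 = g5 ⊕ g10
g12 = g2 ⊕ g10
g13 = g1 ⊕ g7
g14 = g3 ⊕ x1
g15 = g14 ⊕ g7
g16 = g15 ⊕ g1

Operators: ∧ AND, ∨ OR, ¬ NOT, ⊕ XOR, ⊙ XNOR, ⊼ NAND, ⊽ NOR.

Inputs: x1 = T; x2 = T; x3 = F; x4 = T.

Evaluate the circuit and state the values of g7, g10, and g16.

g7 = T, g10 = T, g16 = T

g1 = x3 XOR x2 = F XOR T = T
g2 = x4 XOR g1 = T XOR T = F
g3 = NOT x4 = NOT T = F
g6 = g2 XOR x1 = F XOR T = T
g7 = g6 XOR g3 = T XOR F = T
g8 = x1 AND g2 = T AND F = F
g10 = g8 OR g7 = F OR T = T
g14 = g3 XOR x1 = F XOR T = T
g15 = g14 XOR g7 = T XOR T = F
g16 = g15 XOR g1 = F XOR T = T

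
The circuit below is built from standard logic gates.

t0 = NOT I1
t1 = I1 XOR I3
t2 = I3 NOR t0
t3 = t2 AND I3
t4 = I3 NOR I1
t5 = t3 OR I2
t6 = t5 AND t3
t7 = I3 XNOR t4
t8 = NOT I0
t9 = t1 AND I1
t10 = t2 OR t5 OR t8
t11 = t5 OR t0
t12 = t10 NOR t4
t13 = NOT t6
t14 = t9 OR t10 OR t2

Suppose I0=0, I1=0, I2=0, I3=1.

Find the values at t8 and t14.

t8 = 1, t14 = 1

t0 = NOT I1 = NOT 0 = 1
t1 = I1 XOR I3 = 0 XOR 1 = 1
t2 = I3 NOR t0 = 1 NOR 1 = 0
t3 = t2 AND I3 = 0 AND 1 = 0
t5 = t3 OR I2 = 0 OR 0 = 0
t8 = NOT I0 = NOT 0 = 1
t9 = t1 AND I1 = 1 AND 0 = 0
t10 = t2 OR t5 OR t8 = 0 OR 0 OR 1 = 1
t14 = t9 OR t10 OR t2 = 0 OR 1 OR 0 = 1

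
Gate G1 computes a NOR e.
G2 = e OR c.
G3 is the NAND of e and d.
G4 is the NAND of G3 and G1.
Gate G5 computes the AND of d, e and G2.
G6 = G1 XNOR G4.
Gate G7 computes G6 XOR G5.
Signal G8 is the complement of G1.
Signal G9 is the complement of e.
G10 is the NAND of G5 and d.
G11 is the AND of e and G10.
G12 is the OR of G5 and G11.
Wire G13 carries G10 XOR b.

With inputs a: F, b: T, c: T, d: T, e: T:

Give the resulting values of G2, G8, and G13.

G1 = a NOR e = F NOR T = F
G2 = e OR c = T OR T = T
G5 = d AND e AND G2 = T AND T AND T = T
G8 = NOT G1 = NOT F = T
G10 = G5 NAND d = T NAND T = F
G13 = G10 XOR b = F XOR T = T

G2 = T  G8 = T  G13 = T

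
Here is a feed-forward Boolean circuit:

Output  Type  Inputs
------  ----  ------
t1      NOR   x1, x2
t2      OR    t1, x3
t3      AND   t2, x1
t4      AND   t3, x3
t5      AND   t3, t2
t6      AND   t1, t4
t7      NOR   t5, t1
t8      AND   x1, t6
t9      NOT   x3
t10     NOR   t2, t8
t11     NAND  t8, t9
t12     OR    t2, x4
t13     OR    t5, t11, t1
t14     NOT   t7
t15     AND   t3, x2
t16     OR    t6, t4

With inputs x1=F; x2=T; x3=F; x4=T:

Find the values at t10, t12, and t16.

t1 = x1 NOR x2 = F NOR T = F
t2 = t1 OR x3 = F OR F = F
t3 = t2 AND x1 = F AND F = F
t4 = t3 AND x3 = F AND F = F
t6 = t1 AND t4 = F AND F = F
t8 = x1 AND t6 = F AND F = F
t10 = t2 NOR t8 = F NOR F = T
t12 = t2 OR x4 = F OR T = T
t16 = t6 OR t4 = F OR F = F

t10 = T; t12 = T; t16 = F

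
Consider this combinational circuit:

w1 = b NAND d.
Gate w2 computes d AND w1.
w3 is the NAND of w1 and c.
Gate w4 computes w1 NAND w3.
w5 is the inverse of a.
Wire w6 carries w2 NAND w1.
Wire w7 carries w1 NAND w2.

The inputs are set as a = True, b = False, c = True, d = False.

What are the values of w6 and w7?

w1 = b NAND d = False NAND False = True
w2 = d AND w1 = False AND True = False
w6 = w2 NAND w1 = False NAND True = True
w7 = w1 NAND w2 = True NAND False = True

w6 = True, w7 = True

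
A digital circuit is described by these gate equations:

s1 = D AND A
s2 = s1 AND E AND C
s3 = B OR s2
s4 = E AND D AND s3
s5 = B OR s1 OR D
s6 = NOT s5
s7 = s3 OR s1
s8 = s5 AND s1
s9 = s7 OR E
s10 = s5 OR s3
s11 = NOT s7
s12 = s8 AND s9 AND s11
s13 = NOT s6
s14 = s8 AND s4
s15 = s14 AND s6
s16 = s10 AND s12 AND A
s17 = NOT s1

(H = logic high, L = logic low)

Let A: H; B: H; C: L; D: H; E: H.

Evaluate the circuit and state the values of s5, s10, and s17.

s1 = D AND A = H AND H = H
s2 = s1 AND E AND C = H AND H AND L = L
s3 = B OR s2 = H OR L = H
s5 = B OR s1 OR D = H OR H OR H = H
s10 = s5 OR s3 = H OR H = H
s17 = NOT s1 = NOT H = L

s5 = H  s10 = H  s17 = L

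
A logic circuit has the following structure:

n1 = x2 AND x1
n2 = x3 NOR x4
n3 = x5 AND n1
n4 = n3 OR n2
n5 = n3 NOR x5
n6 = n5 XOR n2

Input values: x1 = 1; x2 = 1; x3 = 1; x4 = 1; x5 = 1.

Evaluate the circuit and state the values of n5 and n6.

n5 = 0; n6 = 0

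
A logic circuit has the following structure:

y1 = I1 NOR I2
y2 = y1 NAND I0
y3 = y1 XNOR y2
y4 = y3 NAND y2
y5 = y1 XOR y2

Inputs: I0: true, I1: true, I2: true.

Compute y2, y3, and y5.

y1 = I1 NOR I2 = true NOR true = false
y2 = y1 NAND I0 = false NAND true = true
y3 = y1 XNOR y2 = false XNOR true = false
y5 = y1 XOR y2 = false XOR true = true

y2 = true  y3 = false  y5 = true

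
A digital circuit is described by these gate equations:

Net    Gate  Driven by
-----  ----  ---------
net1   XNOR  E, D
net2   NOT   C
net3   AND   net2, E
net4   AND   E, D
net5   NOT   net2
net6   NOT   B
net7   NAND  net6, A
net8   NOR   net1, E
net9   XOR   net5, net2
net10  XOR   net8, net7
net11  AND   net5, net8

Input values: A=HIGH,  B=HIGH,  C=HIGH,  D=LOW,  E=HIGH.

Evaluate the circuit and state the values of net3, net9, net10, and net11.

net3 = LOW, net9 = HIGH, net10 = HIGH, net11 = LOW

net1 = E XNOR D = HIGH XNOR LOW = LOW
net2 = NOT C = NOT HIGH = LOW
net3 = net2 AND E = LOW AND HIGH = LOW
net5 = NOT net2 = NOT LOW = HIGH
net6 = NOT B = NOT HIGH = LOW
net7 = net6 NAND A = LOW NAND HIGH = HIGH
net8 = net1 NOR E = LOW NOR HIGH = LOW
net9 = net5 XOR net2 = HIGH XOR LOW = HIGH
net10 = net8 XOR net7 = LOW XOR HIGH = HIGH
net11 = net5 AND net8 = HIGH AND LOW = LOW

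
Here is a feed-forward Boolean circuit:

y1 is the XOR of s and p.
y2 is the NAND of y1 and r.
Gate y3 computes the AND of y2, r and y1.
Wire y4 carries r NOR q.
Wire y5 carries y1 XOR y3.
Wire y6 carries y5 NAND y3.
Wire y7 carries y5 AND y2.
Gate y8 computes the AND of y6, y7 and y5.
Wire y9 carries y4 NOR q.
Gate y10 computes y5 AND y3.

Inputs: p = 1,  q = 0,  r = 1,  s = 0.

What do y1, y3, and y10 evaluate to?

y1 = 1  y3 = 0  y10 = 0

y1 = s XOR p = 0 XOR 1 = 1
y2 = y1 NAND r = 1 NAND 1 = 0
y3 = y2 AND r AND y1 = 0 AND 1 AND 1 = 0
y5 = y1 XOR y3 = 1 XOR 0 = 1
y10 = y5 AND y3 = 1 AND 0 = 0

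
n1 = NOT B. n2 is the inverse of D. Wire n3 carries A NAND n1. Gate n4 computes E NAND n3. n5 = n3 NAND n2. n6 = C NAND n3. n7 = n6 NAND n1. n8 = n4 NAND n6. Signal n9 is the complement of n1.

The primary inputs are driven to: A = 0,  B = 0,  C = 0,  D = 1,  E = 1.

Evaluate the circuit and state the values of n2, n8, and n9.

n2 = 0, n8 = 1, n9 = 0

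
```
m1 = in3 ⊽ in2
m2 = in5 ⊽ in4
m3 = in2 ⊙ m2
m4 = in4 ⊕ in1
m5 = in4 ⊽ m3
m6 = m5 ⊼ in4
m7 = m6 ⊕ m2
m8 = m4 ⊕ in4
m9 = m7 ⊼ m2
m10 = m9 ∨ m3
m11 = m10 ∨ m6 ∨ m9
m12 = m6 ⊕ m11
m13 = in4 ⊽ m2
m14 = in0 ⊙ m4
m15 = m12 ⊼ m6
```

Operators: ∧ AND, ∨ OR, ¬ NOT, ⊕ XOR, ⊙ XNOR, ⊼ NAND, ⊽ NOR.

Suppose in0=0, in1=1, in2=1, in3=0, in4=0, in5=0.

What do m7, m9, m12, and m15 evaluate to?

m2 = in5 NOR in4 = 0 NOR 0 = 1
m3 = in2 XNOR m2 = 1 XNOR 1 = 1
m5 = in4 NOR m3 = 0 NOR 1 = 0
m6 = m5 NAND in4 = 0 NAND 0 = 1
m7 = m6 XOR m2 = 1 XOR 1 = 0
m9 = m7 NAND m2 = 0 NAND 1 = 1
m10 = m9 OR m3 = 1 OR 1 = 1
m11 = m10 OR m6 OR m9 = 1 OR 1 OR 1 = 1
m12 = m6 XOR m11 = 1 XOR 1 = 0
m15 = m12 NAND m6 = 0 NAND 1 = 1

m7 = 0, m9 = 1, m12 = 0, m15 = 1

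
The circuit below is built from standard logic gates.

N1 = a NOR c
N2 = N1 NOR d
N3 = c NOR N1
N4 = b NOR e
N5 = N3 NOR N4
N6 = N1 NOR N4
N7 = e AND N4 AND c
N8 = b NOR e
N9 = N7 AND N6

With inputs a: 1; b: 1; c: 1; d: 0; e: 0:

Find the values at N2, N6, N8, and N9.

N2 = 1; N6 = 1; N8 = 0; N9 = 0

N1 = a NOR c = 1 NOR 1 = 0
N2 = N1 NOR d = 0 NOR 0 = 1
N4 = b NOR e = 1 NOR 0 = 0
N6 = N1 NOR N4 = 0 NOR 0 = 1
N7 = e AND N4 AND c = 0 AND 0 AND 1 = 0
N8 = b NOR e = 1 NOR 0 = 0
N9 = N7 AND N6 = 0 AND 1 = 0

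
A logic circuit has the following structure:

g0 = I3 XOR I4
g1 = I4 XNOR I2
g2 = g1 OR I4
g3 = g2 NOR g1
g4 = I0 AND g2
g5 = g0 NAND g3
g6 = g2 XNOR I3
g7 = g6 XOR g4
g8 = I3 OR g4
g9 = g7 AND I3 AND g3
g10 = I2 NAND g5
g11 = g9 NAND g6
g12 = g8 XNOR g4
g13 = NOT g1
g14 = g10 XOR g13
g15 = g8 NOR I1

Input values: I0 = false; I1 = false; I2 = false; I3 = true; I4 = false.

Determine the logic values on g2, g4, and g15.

g1 = I4 XNOR I2 = false XNOR false = true
g2 = g1 OR I4 = true OR false = true
g4 = I0 AND g2 = false AND true = false
g8 = I3 OR g4 = true OR false = true
g15 = g8 NOR I1 = true NOR false = false

g2 = true  g4 = false  g15 = false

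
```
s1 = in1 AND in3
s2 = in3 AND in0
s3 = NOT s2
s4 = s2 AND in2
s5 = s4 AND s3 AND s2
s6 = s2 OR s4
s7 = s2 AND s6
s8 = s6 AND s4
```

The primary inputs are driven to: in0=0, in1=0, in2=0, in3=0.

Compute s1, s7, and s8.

s1 = in1 AND in3 = 0 AND 0 = 0
s2 = in3 AND in0 = 0 AND 0 = 0
s4 = s2 AND in2 = 0 AND 0 = 0
s6 = s2 OR s4 = 0 OR 0 = 0
s7 = s2 AND s6 = 0 AND 0 = 0
s8 = s6 AND s4 = 0 AND 0 = 0

s1 = 0  s7 = 0  s8 = 0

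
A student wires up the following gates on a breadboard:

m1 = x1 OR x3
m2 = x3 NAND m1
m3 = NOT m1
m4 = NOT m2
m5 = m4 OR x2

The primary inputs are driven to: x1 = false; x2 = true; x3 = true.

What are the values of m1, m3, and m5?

m1 = true, m3 = false, m5 = true

m1 = x1 OR x3 = false OR true = true
m2 = x3 NAND m1 = true NAND true = false
m3 = NOT m1 = NOT true = false
m4 = NOT m2 = NOT false = true
m5 = m4 OR x2 = true OR true = true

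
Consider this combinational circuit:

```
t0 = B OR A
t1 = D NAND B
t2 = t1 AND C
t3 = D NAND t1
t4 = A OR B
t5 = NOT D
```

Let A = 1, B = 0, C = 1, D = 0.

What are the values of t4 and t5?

t4 = 1  t5 = 1

t4 = A OR B = 1 OR 0 = 1
t5 = NOT D = NOT 0 = 1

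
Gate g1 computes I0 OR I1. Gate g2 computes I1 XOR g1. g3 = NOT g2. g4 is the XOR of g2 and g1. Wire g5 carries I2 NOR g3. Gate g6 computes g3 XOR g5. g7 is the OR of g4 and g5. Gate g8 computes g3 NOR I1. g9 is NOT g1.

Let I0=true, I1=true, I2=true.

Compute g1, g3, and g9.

g1 = true  g3 = true  g9 = false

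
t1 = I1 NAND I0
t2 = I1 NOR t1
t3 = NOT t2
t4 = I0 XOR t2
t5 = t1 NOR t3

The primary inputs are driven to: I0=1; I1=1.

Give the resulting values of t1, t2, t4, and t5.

t1 = I1 NAND I0 = 1 NAND 1 = 0
t2 = I1 NOR t1 = 1 NOR 0 = 0
t3 = NOT t2 = NOT 0 = 1
t4 = I0 XOR t2 = 1 XOR 0 = 1
t5 = t1 NOR t3 = 0 NOR 1 = 0

t1 = 0  t2 = 0  t4 = 1  t5 = 0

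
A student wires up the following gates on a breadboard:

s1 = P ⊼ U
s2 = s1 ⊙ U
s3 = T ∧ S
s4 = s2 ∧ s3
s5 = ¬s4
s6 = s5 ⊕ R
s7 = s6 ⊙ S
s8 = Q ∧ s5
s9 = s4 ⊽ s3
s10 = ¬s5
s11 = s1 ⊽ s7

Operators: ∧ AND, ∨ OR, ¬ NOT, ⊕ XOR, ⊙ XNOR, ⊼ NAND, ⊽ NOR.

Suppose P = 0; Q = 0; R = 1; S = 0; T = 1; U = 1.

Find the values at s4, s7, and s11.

s4 = 0, s7 = 1, s11 = 0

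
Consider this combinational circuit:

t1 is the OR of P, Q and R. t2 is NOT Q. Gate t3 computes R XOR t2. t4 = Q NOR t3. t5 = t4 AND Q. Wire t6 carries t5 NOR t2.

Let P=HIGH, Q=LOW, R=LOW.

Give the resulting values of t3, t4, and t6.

t3 = HIGH; t4 = LOW; t6 = LOW

t2 = NOT Q = NOT LOW = HIGH
t3 = R XOR t2 = LOW XOR HIGH = HIGH
t4 = Q NOR t3 = LOW NOR HIGH = LOW
t5 = t4 AND Q = LOW AND LOW = LOW
t6 = t5 NOR t2 = LOW NOR HIGH = LOW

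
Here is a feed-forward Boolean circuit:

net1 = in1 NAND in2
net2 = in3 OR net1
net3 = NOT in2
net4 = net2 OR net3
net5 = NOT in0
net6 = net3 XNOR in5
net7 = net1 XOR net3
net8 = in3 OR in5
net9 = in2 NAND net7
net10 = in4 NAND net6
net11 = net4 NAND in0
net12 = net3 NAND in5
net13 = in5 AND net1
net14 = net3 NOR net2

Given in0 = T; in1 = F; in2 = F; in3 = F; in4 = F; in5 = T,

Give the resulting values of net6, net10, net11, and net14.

net6 = T, net10 = T, net11 = F, net14 = F

net1 = in1 NAND in2 = F NAND F = T
net2 = in3 OR net1 = F OR T = T
net3 = NOT in2 = NOT F = T
net4 = net2 OR net3 = T OR T = T
net6 = net3 XNOR in5 = T XNOR T = T
net10 = in4 NAND net6 = F NAND T = T
net11 = net4 NAND in0 = T NAND T = F
net14 = net3 NOR net2 = T NOR T = F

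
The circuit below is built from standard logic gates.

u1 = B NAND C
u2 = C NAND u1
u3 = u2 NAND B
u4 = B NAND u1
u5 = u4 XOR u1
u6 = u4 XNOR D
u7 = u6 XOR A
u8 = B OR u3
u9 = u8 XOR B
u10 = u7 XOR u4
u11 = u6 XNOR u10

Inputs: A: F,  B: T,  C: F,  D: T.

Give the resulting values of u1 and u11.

u1 = B NAND C = T NAND F = T
u4 = B NAND u1 = T NAND T = F
u6 = u4 XNOR D = F XNOR T = F
u7 = u6 XOR A = F XOR F = F
u10 = u7 XOR u4 = F XOR F = F
u11 = u6 XNOR u10 = F XNOR F = T

u1 = T, u11 = T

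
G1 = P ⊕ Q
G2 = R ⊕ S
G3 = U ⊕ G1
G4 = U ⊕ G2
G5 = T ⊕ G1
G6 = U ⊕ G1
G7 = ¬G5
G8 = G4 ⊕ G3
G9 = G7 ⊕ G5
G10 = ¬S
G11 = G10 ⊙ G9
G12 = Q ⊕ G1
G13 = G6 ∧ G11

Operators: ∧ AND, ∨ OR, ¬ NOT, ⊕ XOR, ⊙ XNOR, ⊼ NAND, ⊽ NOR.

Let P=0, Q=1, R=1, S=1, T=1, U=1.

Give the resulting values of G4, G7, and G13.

G1 = P XOR Q = 0 XOR 1 = 1
G2 = R XOR S = 1 XOR 1 = 0
G4 = U XOR G2 = 1 XOR 0 = 1
G5 = T XOR G1 = 1 XOR 1 = 0
G6 = U XOR G1 = 1 XOR 1 = 0
G7 = NOT G5 = NOT 0 = 1
G9 = G7 XOR G5 = 1 XOR 0 = 1
G10 = NOT S = NOT 1 = 0
G11 = G10 XNOR G9 = 0 XNOR 1 = 0
G13 = G6 AND G11 = 0 AND 0 = 0

G4 = 1; G7 = 1; G13 = 0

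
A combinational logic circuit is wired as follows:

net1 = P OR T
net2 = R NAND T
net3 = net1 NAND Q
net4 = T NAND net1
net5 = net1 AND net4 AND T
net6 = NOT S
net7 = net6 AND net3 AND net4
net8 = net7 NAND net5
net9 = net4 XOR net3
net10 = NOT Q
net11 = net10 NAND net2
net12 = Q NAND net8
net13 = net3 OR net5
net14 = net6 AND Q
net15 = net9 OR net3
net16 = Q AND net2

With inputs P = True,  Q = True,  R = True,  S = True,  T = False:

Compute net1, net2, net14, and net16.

net1 = True, net2 = True, net14 = False, net16 = True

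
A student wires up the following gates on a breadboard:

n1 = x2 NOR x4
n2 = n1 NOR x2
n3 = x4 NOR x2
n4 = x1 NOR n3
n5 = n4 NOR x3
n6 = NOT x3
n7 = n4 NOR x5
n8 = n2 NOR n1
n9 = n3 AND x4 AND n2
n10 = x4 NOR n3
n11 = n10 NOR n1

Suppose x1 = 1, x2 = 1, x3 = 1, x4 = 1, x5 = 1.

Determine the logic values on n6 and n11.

n6 = 0, n11 = 1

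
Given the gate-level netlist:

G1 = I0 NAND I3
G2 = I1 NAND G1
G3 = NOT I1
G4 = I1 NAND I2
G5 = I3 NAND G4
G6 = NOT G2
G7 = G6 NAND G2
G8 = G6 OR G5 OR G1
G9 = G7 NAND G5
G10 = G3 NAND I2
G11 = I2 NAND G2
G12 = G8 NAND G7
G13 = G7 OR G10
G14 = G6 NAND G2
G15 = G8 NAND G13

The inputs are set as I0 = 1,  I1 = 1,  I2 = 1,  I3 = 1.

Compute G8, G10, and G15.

G8 = 1, G10 = 1, G15 = 0

G1 = I0 NAND I3 = 1 NAND 1 = 0
G2 = I1 NAND G1 = 1 NAND 0 = 1
G3 = NOT I1 = NOT 1 = 0
G4 = I1 NAND I2 = 1 NAND 1 = 0
G5 = I3 NAND G4 = 1 NAND 0 = 1
G6 = NOT G2 = NOT 1 = 0
G7 = G6 NAND G2 = 0 NAND 1 = 1
G8 = G6 OR G5 OR G1 = 0 OR 1 OR 0 = 1
G10 = G3 NAND I2 = 0 NAND 1 = 1
G13 = G7 OR G10 = 1 OR 1 = 1
G15 = G8 NAND G13 = 1 NAND 1 = 0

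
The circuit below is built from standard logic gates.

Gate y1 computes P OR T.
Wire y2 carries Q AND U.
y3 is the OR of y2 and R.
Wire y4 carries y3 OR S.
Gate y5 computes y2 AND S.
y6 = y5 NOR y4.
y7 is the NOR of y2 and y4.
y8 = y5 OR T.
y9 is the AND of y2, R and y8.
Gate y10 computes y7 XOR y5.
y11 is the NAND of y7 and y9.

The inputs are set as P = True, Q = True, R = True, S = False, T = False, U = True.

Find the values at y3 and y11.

y3 = True; y11 = True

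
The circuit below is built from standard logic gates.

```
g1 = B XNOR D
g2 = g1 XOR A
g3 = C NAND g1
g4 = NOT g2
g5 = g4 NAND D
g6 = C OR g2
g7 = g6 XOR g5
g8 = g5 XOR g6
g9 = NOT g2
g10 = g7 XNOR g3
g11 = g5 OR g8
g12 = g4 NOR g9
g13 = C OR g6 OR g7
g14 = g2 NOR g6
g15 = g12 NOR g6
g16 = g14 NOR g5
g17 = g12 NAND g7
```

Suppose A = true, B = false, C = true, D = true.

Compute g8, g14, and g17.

g8 = false; g14 = false; g17 = true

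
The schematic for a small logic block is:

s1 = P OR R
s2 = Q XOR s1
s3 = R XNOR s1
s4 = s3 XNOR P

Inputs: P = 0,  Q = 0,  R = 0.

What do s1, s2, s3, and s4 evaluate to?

s1 = P OR R = 0 OR 0 = 0
s2 = Q XOR s1 = 0 XOR 0 = 0
s3 = R XNOR s1 = 0 XNOR 0 = 1
s4 = s3 XNOR P = 1 XNOR 0 = 0

s1 = 0, s2 = 0, s3 = 1, s4 = 0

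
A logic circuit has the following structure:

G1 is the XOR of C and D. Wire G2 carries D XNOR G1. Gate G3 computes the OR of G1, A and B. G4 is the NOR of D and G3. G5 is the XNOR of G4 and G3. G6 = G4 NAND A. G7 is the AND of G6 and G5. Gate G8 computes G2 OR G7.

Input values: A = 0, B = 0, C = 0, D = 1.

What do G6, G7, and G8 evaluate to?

G6 = 1, G7 = 0, G8 = 1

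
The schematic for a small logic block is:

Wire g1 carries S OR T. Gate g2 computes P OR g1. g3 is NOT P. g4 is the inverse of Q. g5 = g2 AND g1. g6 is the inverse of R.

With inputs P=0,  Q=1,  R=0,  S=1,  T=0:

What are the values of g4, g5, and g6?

g1 = S OR T = 1 OR 0 = 1
g2 = P OR g1 = 0 OR 1 = 1
g4 = NOT Q = NOT 1 = 0
g5 = g2 AND g1 = 1 AND 1 = 1
g6 = NOT R = NOT 0 = 1

g4 = 0, g5 = 1, g6 = 1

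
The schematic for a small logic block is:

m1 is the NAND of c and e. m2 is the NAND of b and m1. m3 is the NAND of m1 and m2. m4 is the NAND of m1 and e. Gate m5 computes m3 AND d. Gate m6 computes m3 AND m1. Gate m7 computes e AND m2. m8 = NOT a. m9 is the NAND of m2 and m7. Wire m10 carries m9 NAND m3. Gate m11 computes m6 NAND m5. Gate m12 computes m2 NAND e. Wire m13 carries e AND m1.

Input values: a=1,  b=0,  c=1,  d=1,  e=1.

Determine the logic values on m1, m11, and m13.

m1 = 0  m11 = 1  m13 = 0

m1 = c NAND e = 1 NAND 1 = 0
m2 = b NAND m1 = 0 NAND 0 = 1
m3 = m1 NAND m2 = 0 NAND 1 = 1
m5 = m3 AND d = 1 AND 1 = 1
m6 = m3 AND m1 = 1 AND 0 = 0
m11 = m6 NAND m5 = 0 NAND 1 = 1
m13 = e AND m1 = 1 AND 0 = 0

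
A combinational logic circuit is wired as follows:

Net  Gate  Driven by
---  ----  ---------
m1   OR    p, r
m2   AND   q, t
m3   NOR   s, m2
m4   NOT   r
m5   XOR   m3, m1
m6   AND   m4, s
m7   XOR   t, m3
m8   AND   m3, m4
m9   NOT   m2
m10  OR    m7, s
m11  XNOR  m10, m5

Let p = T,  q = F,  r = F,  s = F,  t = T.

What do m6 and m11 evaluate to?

m1 = p OR r = T OR F = T
m2 = q AND t = F AND T = F
m3 = s NOR m2 = F NOR F = T
m4 = NOT r = NOT F = T
m5 = m3 XOR m1 = T XOR T = F
m6 = m4 AND s = T AND F = F
m7 = t XOR m3 = T XOR T = F
m10 = m7 OR s = F OR F = F
m11 = m10 XNOR m5 = F XNOR F = T

m6 = F; m11 = T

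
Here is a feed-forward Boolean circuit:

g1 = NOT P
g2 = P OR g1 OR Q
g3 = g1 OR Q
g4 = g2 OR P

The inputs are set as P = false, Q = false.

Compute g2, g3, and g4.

g1 = NOT P = NOT false = true
g2 = P OR g1 OR Q = false OR true OR false = true
g3 = g1 OR Q = true OR false = true
g4 = g2 OR P = true OR false = true

g2 = true  g3 = true  g4 = true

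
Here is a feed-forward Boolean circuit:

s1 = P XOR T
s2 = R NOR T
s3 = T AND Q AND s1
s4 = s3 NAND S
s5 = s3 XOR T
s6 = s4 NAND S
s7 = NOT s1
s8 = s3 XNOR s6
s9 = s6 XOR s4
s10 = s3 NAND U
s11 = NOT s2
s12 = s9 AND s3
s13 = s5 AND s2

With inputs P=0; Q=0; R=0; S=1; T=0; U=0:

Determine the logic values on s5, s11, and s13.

s5 = 0; s11 = 0; s13 = 0

s1 = P XOR T = 0 XOR 0 = 0
s2 = R NOR T = 0 NOR 0 = 1
s3 = T AND Q AND s1 = 0 AND 0 AND 0 = 0
s5 = s3 XOR T = 0 XOR 0 = 0
s11 = NOT s2 = NOT 1 = 0
s13 = s5 AND s2 = 0 AND 1 = 0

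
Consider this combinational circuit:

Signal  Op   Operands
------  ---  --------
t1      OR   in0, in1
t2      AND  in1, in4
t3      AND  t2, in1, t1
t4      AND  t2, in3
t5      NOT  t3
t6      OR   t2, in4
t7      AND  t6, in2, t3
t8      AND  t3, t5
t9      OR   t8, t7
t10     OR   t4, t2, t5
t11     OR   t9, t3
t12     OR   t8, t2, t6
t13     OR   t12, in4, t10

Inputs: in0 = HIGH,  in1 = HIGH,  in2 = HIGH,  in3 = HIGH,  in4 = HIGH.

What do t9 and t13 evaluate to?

t9 = HIGH, t13 = HIGH

t1 = in0 OR in1 = HIGH OR HIGH = HIGH
t2 = in1 AND in4 = HIGH AND HIGH = HIGH
t3 = t2 AND in1 AND t1 = HIGH AND HIGH AND HIGH = HIGH
t4 = t2 AND in3 = HIGH AND HIGH = HIGH
t5 = NOT t3 = NOT HIGH = LOW
t6 = t2 OR in4 = HIGH OR HIGH = HIGH
t7 = t6 AND in2 AND t3 = HIGH AND HIGH AND HIGH = HIGH
t8 = t3 AND t5 = HIGH AND LOW = LOW
t9 = t8 OR t7 = LOW OR HIGH = HIGH
t10 = t4 OR t2 OR t5 = HIGH OR HIGH OR LOW = HIGH
t12 = t8 OR t2 OR t6 = LOW OR HIGH OR HIGH = HIGH
t13 = t12 OR in4 OR t10 = HIGH OR HIGH OR HIGH = HIGH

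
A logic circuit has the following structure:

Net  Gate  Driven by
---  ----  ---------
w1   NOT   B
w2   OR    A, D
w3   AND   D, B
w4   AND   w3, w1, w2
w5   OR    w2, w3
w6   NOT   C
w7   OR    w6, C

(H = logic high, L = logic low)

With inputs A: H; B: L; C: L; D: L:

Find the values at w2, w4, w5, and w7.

w2 = H, w4 = L, w5 = H, w7 = H

w1 = NOT B = NOT L = H
w2 = A OR D = H OR L = H
w3 = D AND B = L AND L = L
w4 = w3 AND w1 AND w2 = L AND H AND H = L
w5 = w2 OR w3 = H OR L = H
w6 = NOT C = NOT L = H
w7 = w6 OR C = H OR L = H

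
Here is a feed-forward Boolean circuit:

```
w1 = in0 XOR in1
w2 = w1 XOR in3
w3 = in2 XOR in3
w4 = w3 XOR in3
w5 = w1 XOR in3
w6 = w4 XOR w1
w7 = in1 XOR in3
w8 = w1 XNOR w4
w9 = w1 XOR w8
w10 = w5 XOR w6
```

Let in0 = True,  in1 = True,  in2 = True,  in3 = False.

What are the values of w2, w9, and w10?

w2 = False, w9 = False, w10 = True

w1 = in0 XOR in1 = True XOR True = False
w2 = w1 XOR in3 = False XOR False = False
w3 = in2 XOR in3 = True XOR False = True
w4 = w3 XOR in3 = True XOR False = True
w5 = w1 XOR in3 = False XOR False = False
w6 = w4 XOR w1 = True XOR False = True
w8 = w1 XNOR w4 = False XNOR True = False
w9 = w1 XOR w8 = False XOR False = False
w10 = w5 XOR w6 = False XOR True = True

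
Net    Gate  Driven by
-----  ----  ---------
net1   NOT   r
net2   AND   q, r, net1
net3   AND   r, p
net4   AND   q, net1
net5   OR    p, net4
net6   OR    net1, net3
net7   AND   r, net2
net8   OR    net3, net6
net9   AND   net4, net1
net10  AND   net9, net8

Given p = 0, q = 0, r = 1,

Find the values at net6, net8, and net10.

net1 = NOT r = NOT 1 = 0
net3 = r AND p = 1 AND 0 = 0
net4 = q AND net1 = 0 AND 0 = 0
net6 = net1 OR net3 = 0 OR 0 = 0
net8 = net3 OR net6 = 0 OR 0 = 0
net9 = net4 AND net1 = 0 AND 0 = 0
net10 = net9 AND net8 = 0 AND 0 = 0

net6 = 0; net8 = 0; net10 = 0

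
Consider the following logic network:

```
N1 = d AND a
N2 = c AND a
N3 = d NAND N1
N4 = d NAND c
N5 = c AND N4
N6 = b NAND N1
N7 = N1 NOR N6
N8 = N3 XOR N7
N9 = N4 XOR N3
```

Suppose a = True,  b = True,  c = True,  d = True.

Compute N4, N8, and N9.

N4 = False, N8 = False, N9 = False

N1 = d AND a = True AND True = True
N3 = d NAND N1 = True NAND True = False
N4 = d NAND c = True NAND True = False
N6 = b NAND N1 = True NAND True = False
N7 = N1 NOR N6 = True NOR False = False
N8 = N3 XOR N7 = False XOR False = False
N9 = N4 XOR N3 = False XOR False = False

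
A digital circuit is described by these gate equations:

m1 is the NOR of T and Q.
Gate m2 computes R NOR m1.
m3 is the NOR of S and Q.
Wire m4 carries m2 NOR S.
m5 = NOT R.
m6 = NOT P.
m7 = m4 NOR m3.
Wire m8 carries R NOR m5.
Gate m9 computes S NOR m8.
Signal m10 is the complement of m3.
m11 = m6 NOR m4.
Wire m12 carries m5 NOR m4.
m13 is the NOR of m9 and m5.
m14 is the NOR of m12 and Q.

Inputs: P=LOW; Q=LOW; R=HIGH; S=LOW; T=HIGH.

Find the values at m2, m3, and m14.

m2 = LOW, m3 = HIGH, m14 = HIGH

m1 = T NOR Q = HIGH NOR LOW = LOW
m2 = R NOR m1 = HIGH NOR LOW = LOW
m3 = S NOR Q = LOW NOR LOW = HIGH
m4 = m2 NOR S = LOW NOR LOW = HIGH
m5 = NOT R = NOT HIGH = LOW
m12 = m5 NOR m4 = LOW NOR HIGH = LOW
m14 = m12 NOR Q = LOW NOR LOW = HIGH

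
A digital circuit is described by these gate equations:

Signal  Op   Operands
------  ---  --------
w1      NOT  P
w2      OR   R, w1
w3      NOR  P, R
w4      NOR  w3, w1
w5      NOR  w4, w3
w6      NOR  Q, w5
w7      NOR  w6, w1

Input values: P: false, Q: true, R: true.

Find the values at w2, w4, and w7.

w2 = true, w4 = false, w7 = false

w1 = NOT P = NOT false = true
w2 = R OR w1 = true OR true = true
w3 = P NOR R = false NOR true = false
w4 = w3 NOR w1 = false NOR true = false
w5 = w4 NOR w3 = false NOR false = true
w6 = Q NOR w5 = true NOR true = false
w7 = w6 NOR w1 = false NOR true = false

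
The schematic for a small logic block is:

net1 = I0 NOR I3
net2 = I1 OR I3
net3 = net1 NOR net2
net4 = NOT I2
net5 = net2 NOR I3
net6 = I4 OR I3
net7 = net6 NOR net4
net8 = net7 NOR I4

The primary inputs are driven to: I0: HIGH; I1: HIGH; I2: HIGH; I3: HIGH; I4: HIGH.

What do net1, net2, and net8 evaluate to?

net1 = LOW; net2 = HIGH; net8 = LOW

net1 = I0 NOR I3 = HIGH NOR HIGH = LOW
net2 = I1 OR I3 = HIGH OR HIGH = HIGH
net4 = NOT I2 = NOT HIGH = LOW
net6 = I4 OR I3 = HIGH OR HIGH = HIGH
net7 = net6 NOR net4 = HIGH NOR LOW = LOW
net8 = net7 NOR I4 = LOW NOR HIGH = LOW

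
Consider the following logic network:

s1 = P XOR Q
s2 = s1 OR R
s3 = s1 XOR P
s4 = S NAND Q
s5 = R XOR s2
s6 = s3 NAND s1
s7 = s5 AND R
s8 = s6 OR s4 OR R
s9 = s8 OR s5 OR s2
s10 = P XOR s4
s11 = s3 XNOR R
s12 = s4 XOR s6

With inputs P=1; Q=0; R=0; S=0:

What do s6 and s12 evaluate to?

s6 = 1, s12 = 0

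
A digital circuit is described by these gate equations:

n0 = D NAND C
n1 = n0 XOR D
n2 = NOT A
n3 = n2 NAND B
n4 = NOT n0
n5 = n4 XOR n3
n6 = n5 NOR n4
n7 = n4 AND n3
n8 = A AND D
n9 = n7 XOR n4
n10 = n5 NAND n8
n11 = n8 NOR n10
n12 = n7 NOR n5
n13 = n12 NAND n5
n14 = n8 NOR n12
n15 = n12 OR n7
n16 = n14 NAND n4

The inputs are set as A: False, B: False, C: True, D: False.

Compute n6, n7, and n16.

n6 = False; n7 = False; n16 = True

n0 = D NAND C = False NAND True = True
n2 = NOT A = NOT False = True
n3 = n2 NAND B = True NAND False = True
n4 = NOT n0 = NOT True = False
n5 = n4 XOR n3 = False XOR True = True
n6 = n5 NOR n4 = True NOR False = False
n7 = n4 AND n3 = False AND True = False
n8 = A AND D = False AND False = False
n12 = n7 NOR n5 = False NOR True = False
n14 = n8 NOR n12 = False NOR False = True
n16 = n14 NAND n4 = True NAND False = True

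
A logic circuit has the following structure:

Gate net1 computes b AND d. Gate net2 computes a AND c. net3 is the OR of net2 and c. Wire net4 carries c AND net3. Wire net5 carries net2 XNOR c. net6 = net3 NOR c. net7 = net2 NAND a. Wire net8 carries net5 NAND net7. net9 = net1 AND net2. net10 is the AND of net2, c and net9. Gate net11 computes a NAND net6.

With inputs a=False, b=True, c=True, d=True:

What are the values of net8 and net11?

net8 = True, net11 = True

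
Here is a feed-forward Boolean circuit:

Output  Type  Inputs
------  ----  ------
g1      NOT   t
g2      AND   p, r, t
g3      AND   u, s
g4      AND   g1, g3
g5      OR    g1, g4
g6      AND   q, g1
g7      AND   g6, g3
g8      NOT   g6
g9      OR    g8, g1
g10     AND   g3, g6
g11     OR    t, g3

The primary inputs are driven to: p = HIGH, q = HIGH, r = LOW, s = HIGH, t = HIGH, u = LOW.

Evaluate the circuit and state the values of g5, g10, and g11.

g5 = LOW, g10 = LOW, g11 = HIGH

g1 = NOT t = NOT HIGH = LOW
g3 = u AND s = LOW AND HIGH = LOW
g4 = g1 AND g3 = LOW AND LOW = LOW
g5 = g1 OR g4 = LOW OR LOW = LOW
g6 = q AND g1 = HIGH AND LOW = LOW
g10 = g3 AND g6 = LOW AND LOW = LOW
g11 = t OR g3 = HIGH OR LOW = HIGH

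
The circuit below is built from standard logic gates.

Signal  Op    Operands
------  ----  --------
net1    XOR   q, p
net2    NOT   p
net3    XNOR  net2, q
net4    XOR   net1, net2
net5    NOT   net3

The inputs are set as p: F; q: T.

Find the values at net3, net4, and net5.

net1 = q XOR p = T XOR F = T
net2 = NOT p = NOT F = T
net3 = net2 XNOR q = T XNOR T = T
net4 = net1 XOR net2 = T XOR T = F
net5 = NOT net3 = NOT T = F

net3 = T, net4 = F, net5 = F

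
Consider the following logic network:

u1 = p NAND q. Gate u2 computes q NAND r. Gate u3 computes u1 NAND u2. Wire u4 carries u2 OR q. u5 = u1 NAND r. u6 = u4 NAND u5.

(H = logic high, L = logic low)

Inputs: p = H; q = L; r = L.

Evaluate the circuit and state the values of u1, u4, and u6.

u1 = H, u4 = H, u6 = L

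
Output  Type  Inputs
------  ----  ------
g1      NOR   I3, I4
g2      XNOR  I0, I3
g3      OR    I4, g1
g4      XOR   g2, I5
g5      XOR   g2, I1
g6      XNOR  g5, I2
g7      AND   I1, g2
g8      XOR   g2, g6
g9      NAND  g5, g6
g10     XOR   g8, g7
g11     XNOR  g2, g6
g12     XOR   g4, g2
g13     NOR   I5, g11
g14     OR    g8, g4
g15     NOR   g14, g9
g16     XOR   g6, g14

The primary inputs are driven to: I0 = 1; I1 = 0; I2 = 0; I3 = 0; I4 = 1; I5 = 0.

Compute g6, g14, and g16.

g6 = 1, g14 = 1, g16 = 0

g2 = I0 XNOR I3 = 1 XNOR 0 = 0
g4 = g2 XOR I5 = 0 XOR 0 = 0
g5 = g2 XOR I1 = 0 XOR 0 = 0
g6 = g5 XNOR I2 = 0 XNOR 0 = 1
g8 = g2 XOR g6 = 0 XOR 1 = 1
g14 = g8 OR g4 = 1 OR 0 = 1
g16 = g6 XOR g14 = 1 XOR 1 = 0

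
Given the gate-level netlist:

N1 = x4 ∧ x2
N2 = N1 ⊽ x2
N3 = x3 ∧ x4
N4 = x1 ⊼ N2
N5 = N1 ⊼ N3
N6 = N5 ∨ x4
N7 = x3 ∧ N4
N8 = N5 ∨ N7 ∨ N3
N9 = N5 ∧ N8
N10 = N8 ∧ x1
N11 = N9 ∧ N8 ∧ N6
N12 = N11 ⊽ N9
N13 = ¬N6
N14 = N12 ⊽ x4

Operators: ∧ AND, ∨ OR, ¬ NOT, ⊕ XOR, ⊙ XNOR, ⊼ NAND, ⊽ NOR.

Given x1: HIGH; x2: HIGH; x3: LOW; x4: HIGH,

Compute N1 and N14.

N1 = HIGH, N14 = LOW

N1 = x4 AND x2 = HIGH AND HIGH = HIGH
N2 = N1 NOR x2 = HIGH NOR HIGH = LOW
N3 = x3 AND x4 = LOW AND HIGH = LOW
N4 = x1 NAND N2 = HIGH NAND LOW = HIGH
N5 = N1 NAND N3 = HIGH NAND LOW = HIGH
N6 = N5 OR x4 = HIGH OR HIGH = HIGH
N7 = x3 AND N4 = LOW AND HIGH = LOW
N8 = N5 OR N7 OR N3 = HIGH OR LOW OR LOW = HIGH
N9 = N5 AND N8 = HIGH AND HIGH = HIGH
N11 = N9 AND N8 AND N6 = HIGH AND HIGH AND HIGH = HIGH
N12 = N11 NOR N9 = HIGH NOR HIGH = LOW
N14 = N12 NOR x4 = LOW NOR HIGH = LOW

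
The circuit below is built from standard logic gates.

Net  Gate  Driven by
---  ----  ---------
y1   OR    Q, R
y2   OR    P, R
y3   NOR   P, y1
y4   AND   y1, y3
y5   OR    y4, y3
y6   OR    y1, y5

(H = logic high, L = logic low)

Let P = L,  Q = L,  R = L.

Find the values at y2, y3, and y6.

y2 = L; y3 = H; y6 = H

y1 = Q OR R = L OR L = L
y2 = P OR R = L OR L = L
y3 = P NOR y1 = L NOR L = H
y4 = y1 AND y3 = L AND H = L
y5 = y4 OR y3 = L OR H = H
y6 = y1 OR y5 = L OR H = H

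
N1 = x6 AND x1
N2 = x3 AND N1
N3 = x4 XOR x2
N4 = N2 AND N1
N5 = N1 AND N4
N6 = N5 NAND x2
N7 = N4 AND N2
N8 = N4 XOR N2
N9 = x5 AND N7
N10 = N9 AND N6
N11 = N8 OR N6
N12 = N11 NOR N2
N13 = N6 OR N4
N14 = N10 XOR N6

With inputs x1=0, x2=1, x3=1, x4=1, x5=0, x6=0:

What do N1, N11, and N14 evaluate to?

N1 = x6 AND x1 = 0 AND 0 = 0
N2 = x3 AND N1 = 1 AND 0 = 0
N4 = N2 AND N1 = 0 AND 0 = 0
N5 = N1 AND N4 = 0 AND 0 = 0
N6 = N5 NAND x2 = 0 NAND 1 = 1
N7 = N4 AND N2 = 0 AND 0 = 0
N8 = N4 XOR N2 = 0 XOR 0 = 0
N9 = x5 AND N7 = 0 AND 0 = 0
N10 = N9 AND N6 = 0 AND 1 = 0
N11 = N8 OR N6 = 0 OR 1 = 1
N14 = N10 XOR N6 = 0 XOR 1 = 1

N1 = 0, N11 = 1, N14 = 1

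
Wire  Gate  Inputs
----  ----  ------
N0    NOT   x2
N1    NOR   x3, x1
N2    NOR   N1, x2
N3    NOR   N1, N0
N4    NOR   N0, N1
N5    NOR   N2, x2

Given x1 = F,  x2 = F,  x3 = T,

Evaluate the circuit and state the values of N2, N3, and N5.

N0 = NOT x2 = NOT F = T
N1 = x3 NOR x1 = T NOR F = F
N2 = N1 NOR x2 = F NOR F = T
N3 = N1 NOR N0 = F NOR T = F
N5 = N2 NOR x2 = T NOR F = F

N2 = T, N3 = F, N5 = F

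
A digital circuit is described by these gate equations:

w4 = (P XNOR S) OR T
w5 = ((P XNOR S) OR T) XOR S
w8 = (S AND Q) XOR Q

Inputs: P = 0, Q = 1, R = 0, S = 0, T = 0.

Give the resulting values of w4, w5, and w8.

w4 = 1; w5 = 1; w8 = 1

w4 = (0 XNOR 0) OR 0 = 1
w5 = ((0 XNOR 0) OR 0) XOR 0 = 1
w8 = (0 AND 1) XOR 1 = 1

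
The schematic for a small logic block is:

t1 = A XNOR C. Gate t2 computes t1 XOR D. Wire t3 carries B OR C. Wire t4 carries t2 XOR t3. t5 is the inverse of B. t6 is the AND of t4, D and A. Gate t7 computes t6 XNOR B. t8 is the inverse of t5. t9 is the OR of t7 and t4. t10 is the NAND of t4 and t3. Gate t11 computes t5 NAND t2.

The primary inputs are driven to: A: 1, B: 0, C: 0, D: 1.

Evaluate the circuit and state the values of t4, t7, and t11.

t4 = 1, t7 = 0, t11 = 0

t1 = A XNOR C = 1 XNOR 0 = 0
t2 = t1 XOR D = 0 XOR 1 = 1
t3 = B OR C = 0 OR 0 = 0
t4 = t2 XOR t3 = 1 XOR 0 = 1
t5 = NOT B = NOT 0 = 1
t6 = t4 AND D AND A = 1 AND 1 AND 1 = 1
t7 = t6 XNOR B = 1 XNOR 0 = 0
t11 = t5 NAND t2 = 1 NAND 1 = 0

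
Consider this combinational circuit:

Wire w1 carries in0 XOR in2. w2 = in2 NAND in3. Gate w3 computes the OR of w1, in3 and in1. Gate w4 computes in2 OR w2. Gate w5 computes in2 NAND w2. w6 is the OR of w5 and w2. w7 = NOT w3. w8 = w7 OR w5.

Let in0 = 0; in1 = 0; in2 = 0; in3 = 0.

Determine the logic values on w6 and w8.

w6 = 1; w8 = 1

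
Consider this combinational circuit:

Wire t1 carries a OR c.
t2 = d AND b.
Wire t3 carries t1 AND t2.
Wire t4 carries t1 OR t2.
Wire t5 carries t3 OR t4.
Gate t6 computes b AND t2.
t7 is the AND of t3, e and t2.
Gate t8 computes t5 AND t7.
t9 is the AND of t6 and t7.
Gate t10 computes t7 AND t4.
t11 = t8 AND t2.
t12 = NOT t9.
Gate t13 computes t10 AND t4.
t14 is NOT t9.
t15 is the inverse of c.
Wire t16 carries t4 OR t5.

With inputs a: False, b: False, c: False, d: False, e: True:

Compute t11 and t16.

t11 = False, t16 = False

t1 = a OR c = False OR False = False
t2 = d AND b = False AND False = False
t3 = t1 AND t2 = False AND False = False
t4 = t1 OR t2 = False OR False = False
t5 = t3 OR t4 = False OR False = False
t7 = t3 AND e AND t2 = False AND True AND False = False
t8 = t5 AND t7 = False AND False = False
t11 = t8 AND t2 = False AND False = False
t16 = t4 OR t5 = False OR False = False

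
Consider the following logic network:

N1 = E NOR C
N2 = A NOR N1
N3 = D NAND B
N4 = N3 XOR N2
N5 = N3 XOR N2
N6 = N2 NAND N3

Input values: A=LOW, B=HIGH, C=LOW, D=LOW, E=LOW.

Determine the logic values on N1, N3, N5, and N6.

N1 = E NOR C = LOW NOR LOW = HIGH
N2 = A NOR N1 = LOW NOR HIGH = LOW
N3 = D NAND B = LOW NAND HIGH = HIGH
N5 = N3 XOR N2 = HIGH XOR LOW = HIGH
N6 = N2 NAND N3 = LOW NAND HIGH = HIGH

N1 = HIGH; N3 = HIGH; N5 = HIGH; N6 = HIGH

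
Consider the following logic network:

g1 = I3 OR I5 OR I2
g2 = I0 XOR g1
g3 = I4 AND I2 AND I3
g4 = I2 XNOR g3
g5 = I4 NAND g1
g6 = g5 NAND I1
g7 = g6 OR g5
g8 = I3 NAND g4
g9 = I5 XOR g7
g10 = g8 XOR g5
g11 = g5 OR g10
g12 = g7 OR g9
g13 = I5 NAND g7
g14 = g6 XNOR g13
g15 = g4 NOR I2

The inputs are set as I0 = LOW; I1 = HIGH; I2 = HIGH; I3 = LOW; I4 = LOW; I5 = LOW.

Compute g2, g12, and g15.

g2 = HIGH, g12 = HIGH, g15 = LOW

g1 = I3 OR I5 OR I2 = LOW OR LOW OR HIGH = HIGH
g2 = I0 XOR g1 = LOW XOR HIGH = HIGH
g3 = I4 AND I2 AND I3 = LOW AND HIGH AND LOW = LOW
g4 = I2 XNOR g3 = HIGH XNOR LOW = LOW
g5 = I4 NAND g1 = LOW NAND HIGH = HIGH
g6 = g5 NAND I1 = HIGH NAND HIGH = LOW
g7 = g6 OR g5 = LOW OR HIGH = HIGH
g9 = I5 XOR g7 = LOW XOR HIGH = HIGH
g12 = g7 OR g9 = HIGH OR HIGH = HIGH
g15 = g4 NOR I2 = LOW NOR HIGH = LOW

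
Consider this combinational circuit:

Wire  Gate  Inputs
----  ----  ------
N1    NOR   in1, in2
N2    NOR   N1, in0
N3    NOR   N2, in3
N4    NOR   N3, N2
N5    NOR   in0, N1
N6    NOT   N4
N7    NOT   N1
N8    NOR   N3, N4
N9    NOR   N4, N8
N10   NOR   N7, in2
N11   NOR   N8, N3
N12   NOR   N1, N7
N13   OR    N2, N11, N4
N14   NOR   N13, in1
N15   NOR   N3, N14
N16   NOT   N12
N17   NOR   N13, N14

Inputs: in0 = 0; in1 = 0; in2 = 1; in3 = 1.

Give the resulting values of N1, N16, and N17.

N1 = 0; N16 = 1; N17 = 0

N1 = in1 NOR in2 = 0 NOR 1 = 0
N2 = N1 NOR in0 = 0 NOR 0 = 1
N3 = N2 NOR in3 = 1 NOR 1 = 0
N4 = N3 NOR N2 = 0 NOR 1 = 0
N7 = NOT N1 = NOT 0 = 1
N8 = N3 NOR N4 = 0 NOR 0 = 1
N11 = N8 NOR N3 = 1 NOR 0 = 0
N12 = N1 NOR N7 = 0 NOR 1 = 0
N13 = N2 OR N11 OR N4 = 1 OR 0 OR 0 = 1
N14 = N13 NOR in1 = 1 NOR 0 = 0
N16 = NOT N12 = NOT 0 = 1
N17 = N13 NOR N14 = 1 NOR 0 = 0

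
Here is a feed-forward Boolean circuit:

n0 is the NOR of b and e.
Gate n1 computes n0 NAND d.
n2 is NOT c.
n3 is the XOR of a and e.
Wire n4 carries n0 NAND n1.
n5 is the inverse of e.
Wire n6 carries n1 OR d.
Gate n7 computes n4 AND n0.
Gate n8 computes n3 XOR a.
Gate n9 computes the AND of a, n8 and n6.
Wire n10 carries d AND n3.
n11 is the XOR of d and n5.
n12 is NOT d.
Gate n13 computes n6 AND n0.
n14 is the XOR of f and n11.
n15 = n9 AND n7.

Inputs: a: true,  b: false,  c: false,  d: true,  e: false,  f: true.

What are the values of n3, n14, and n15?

n0 = b NOR e = false NOR false = true
n1 = n0 NAND d = true NAND true = false
n3 = a XOR e = true XOR false = true
n4 = n0 NAND n1 = true NAND false = true
n5 = NOT e = NOT false = true
n6 = n1 OR d = false OR true = true
n7 = n4 AND n0 = true AND true = true
n8 = n3 XOR a = true XOR true = false
n9 = a AND n8 AND n6 = true AND false AND true = false
n11 = d XOR n5 = true XOR true = false
n14 = f XOR n11 = true XOR false = true
n15 = n9 AND n7 = false AND true = false

n3 = true, n14 = true, n15 = false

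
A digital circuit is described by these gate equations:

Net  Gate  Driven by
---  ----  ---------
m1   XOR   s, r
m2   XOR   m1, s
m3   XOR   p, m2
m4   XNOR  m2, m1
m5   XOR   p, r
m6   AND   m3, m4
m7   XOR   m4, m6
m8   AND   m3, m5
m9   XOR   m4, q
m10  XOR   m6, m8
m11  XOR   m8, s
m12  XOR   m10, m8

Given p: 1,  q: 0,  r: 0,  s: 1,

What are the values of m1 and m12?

m1 = s XOR r = 1 XOR 0 = 1
m2 = m1 XOR s = 1 XOR 1 = 0
m3 = p XOR m2 = 1 XOR 0 = 1
m4 = m2 XNOR m1 = 0 XNOR 1 = 0
m5 = p XOR r = 1 XOR 0 = 1
m6 = m3 AND m4 = 1 AND 0 = 0
m8 = m3 AND m5 = 1 AND 1 = 1
m10 = m6 XOR m8 = 0 XOR 1 = 1
m12 = m10 XOR m8 = 1 XOR 1 = 0

m1 = 1; m12 = 0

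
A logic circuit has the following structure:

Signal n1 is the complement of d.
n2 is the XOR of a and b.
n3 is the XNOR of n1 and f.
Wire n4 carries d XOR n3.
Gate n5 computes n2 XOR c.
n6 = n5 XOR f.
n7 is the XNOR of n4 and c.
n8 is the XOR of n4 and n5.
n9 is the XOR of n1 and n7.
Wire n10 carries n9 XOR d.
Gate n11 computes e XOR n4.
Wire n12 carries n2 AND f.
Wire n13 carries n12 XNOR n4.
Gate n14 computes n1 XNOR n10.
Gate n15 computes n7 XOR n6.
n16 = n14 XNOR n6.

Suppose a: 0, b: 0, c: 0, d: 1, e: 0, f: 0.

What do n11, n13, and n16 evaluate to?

n11 = 0  n13 = 1  n16 = 0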